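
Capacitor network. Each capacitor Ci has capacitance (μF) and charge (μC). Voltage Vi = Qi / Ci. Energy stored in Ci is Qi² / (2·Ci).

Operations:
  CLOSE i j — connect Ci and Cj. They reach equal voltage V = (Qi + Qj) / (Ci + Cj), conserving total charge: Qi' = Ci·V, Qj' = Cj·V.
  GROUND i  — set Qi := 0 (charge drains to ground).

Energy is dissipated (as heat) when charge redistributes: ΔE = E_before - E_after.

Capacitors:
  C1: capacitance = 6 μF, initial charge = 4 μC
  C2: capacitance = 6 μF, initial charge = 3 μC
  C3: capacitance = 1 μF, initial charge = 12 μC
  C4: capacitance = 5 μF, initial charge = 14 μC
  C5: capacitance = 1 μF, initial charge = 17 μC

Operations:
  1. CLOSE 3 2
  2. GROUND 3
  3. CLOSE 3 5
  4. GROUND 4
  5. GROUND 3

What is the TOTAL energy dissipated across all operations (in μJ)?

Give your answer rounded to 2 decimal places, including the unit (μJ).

Initial: C1(6μF, Q=4μC, V=0.67V), C2(6μF, Q=3μC, V=0.50V), C3(1μF, Q=12μC, V=12.00V), C4(5μF, Q=14μC, V=2.80V), C5(1μF, Q=17μC, V=17.00V)
Op 1: CLOSE 3-2: Q_total=15.00, C_total=7.00, V=2.14; Q3=2.14, Q2=12.86; dissipated=56.679
Op 2: GROUND 3: Q3=0; energy lost=2.296
Op 3: CLOSE 3-5: Q_total=17.00, C_total=2.00, V=8.50; Q3=8.50, Q5=8.50; dissipated=72.250
Op 4: GROUND 4: Q4=0; energy lost=19.600
Op 5: GROUND 3: Q3=0; energy lost=36.125
Total dissipated: 186.949 μJ

Answer: 186.95 μJ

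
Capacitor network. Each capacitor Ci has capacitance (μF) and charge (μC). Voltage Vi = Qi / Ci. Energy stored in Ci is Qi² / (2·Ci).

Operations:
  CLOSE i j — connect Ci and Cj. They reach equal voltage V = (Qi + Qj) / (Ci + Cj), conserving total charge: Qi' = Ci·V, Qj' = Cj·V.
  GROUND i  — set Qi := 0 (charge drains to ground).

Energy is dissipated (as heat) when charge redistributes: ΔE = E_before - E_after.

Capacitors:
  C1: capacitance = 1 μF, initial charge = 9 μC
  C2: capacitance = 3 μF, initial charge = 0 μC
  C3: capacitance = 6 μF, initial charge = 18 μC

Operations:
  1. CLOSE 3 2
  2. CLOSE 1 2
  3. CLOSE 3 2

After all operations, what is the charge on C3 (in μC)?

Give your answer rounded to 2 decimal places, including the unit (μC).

Answer: 15.50 μC

Derivation:
Initial: C1(1μF, Q=9μC, V=9.00V), C2(3μF, Q=0μC, V=0.00V), C3(6μF, Q=18μC, V=3.00V)
Op 1: CLOSE 3-2: Q_total=18.00, C_total=9.00, V=2.00; Q3=12.00, Q2=6.00; dissipated=9.000
Op 2: CLOSE 1-2: Q_total=15.00, C_total=4.00, V=3.75; Q1=3.75, Q2=11.25; dissipated=18.375
Op 3: CLOSE 3-2: Q_total=23.25, C_total=9.00, V=2.58; Q3=15.50, Q2=7.75; dissipated=3.062
Final charges: Q1=3.75, Q2=7.75, Q3=15.50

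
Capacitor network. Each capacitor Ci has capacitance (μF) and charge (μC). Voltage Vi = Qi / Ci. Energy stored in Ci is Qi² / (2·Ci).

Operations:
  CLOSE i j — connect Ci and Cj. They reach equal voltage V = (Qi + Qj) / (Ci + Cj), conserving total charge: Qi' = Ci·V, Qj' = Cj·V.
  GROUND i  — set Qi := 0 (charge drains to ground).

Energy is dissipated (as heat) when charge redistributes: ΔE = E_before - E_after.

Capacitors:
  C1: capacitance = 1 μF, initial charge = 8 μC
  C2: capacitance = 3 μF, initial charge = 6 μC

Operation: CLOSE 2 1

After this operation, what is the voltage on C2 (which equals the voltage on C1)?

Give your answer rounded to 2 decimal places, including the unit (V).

Initial: C1(1μF, Q=8μC, V=8.00V), C2(3μF, Q=6μC, V=2.00V)
Op 1: CLOSE 2-1: Q_total=14.00, C_total=4.00, V=3.50; Q2=10.50, Q1=3.50; dissipated=13.500

Answer: 3.50 V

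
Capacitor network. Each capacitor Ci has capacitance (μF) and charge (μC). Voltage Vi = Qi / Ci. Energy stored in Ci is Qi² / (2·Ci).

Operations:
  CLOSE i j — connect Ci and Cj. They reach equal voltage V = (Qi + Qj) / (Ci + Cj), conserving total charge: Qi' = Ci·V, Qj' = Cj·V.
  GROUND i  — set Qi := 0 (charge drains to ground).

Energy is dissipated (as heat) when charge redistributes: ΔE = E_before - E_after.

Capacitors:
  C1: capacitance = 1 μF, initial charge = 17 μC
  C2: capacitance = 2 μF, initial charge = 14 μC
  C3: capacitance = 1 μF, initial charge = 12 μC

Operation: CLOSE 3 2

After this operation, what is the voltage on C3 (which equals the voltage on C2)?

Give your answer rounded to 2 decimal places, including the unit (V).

Answer: 8.67 V

Derivation:
Initial: C1(1μF, Q=17μC, V=17.00V), C2(2μF, Q=14μC, V=7.00V), C3(1μF, Q=12μC, V=12.00V)
Op 1: CLOSE 3-2: Q_total=26.00, C_total=3.00, V=8.67; Q3=8.67, Q2=17.33; dissipated=8.333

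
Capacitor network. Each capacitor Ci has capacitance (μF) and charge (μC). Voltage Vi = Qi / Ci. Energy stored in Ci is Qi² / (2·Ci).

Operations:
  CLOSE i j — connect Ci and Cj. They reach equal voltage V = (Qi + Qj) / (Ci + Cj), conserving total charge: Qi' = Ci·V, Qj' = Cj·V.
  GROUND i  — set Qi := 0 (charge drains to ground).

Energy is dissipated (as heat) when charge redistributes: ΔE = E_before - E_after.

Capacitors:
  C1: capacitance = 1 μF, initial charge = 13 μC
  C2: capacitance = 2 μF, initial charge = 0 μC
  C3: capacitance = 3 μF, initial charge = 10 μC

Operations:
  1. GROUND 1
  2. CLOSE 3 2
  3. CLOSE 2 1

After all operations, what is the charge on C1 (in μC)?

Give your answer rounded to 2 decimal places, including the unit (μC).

Answer: 1.33 μC

Derivation:
Initial: C1(1μF, Q=13μC, V=13.00V), C2(2μF, Q=0μC, V=0.00V), C3(3μF, Q=10μC, V=3.33V)
Op 1: GROUND 1: Q1=0; energy lost=84.500
Op 2: CLOSE 3-2: Q_total=10.00, C_total=5.00, V=2.00; Q3=6.00, Q2=4.00; dissipated=6.667
Op 3: CLOSE 2-1: Q_total=4.00, C_total=3.00, V=1.33; Q2=2.67, Q1=1.33; dissipated=1.333
Final charges: Q1=1.33, Q2=2.67, Q3=6.00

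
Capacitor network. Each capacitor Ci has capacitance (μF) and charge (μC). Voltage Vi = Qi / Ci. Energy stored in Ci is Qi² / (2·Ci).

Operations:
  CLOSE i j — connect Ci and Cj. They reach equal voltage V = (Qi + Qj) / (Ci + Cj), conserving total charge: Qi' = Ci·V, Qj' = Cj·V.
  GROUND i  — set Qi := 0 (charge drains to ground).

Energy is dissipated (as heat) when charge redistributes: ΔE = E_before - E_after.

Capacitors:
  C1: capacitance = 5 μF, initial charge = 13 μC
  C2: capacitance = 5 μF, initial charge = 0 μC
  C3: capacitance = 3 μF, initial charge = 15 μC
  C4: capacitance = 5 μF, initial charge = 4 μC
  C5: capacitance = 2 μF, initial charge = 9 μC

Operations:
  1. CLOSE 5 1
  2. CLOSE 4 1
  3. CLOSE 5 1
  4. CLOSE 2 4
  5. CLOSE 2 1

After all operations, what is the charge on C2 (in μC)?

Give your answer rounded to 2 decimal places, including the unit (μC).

Initial: C1(5μF, Q=13μC, V=2.60V), C2(5μF, Q=0μC, V=0.00V), C3(3μF, Q=15μC, V=5.00V), C4(5μF, Q=4μC, V=0.80V), C5(2μF, Q=9μC, V=4.50V)
Op 1: CLOSE 5-1: Q_total=22.00, C_total=7.00, V=3.14; Q5=6.29, Q1=15.71; dissipated=2.579
Op 2: CLOSE 4-1: Q_total=19.71, C_total=10.00, V=1.97; Q4=9.86, Q1=9.86; dissipated=6.861
Op 3: CLOSE 5-1: Q_total=16.14, C_total=7.00, V=2.31; Q5=4.61, Q1=11.53; dissipated=0.980
Op 4: CLOSE 2-4: Q_total=9.86, C_total=10.00, V=0.99; Q2=4.93, Q4=4.93; dissipated=4.858
Op 5: CLOSE 2-1: Q_total=16.46, C_total=10.00, V=1.65; Q2=8.23, Q1=8.23; dissipated=2.179
Final charges: Q1=8.23, Q2=8.23, Q3=15.00, Q4=4.93, Q5=4.61

Answer: 8.23 μC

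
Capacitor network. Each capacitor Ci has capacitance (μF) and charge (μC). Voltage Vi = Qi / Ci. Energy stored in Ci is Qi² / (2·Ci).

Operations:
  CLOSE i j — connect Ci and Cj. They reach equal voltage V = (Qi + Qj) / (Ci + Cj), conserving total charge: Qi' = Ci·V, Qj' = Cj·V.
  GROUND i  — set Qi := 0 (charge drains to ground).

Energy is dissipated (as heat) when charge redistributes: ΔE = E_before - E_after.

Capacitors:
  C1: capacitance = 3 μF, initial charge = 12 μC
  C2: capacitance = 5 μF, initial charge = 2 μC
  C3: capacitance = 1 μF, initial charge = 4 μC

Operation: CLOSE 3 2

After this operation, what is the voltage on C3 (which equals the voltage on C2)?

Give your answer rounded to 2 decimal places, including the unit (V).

Answer: 1.00 V

Derivation:
Initial: C1(3μF, Q=12μC, V=4.00V), C2(5μF, Q=2μC, V=0.40V), C3(1μF, Q=4μC, V=4.00V)
Op 1: CLOSE 3-2: Q_total=6.00, C_total=6.00, V=1.00; Q3=1.00, Q2=5.00; dissipated=5.400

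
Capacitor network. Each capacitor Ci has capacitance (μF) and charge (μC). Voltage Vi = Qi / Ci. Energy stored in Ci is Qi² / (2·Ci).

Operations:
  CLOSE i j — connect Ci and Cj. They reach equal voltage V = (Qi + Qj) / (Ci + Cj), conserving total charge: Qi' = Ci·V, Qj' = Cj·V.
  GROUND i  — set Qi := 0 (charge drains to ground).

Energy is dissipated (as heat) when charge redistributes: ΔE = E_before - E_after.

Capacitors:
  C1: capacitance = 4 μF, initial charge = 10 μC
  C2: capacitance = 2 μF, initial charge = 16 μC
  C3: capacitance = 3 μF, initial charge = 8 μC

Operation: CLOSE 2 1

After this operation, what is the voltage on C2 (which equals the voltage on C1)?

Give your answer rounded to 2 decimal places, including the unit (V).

Answer: 4.33 V

Derivation:
Initial: C1(4μF, Q=10μC, V=2.50V), C2(2μF, Q=16μC, V=8.00V), C3(3μF, Q=8μC, V=2.67V)
Op 1: CLOSE 2-1: Q_total=26.00, C_total=6.00, V=4.33; Q2=8.67, Q1=17.33; dissipated=20.167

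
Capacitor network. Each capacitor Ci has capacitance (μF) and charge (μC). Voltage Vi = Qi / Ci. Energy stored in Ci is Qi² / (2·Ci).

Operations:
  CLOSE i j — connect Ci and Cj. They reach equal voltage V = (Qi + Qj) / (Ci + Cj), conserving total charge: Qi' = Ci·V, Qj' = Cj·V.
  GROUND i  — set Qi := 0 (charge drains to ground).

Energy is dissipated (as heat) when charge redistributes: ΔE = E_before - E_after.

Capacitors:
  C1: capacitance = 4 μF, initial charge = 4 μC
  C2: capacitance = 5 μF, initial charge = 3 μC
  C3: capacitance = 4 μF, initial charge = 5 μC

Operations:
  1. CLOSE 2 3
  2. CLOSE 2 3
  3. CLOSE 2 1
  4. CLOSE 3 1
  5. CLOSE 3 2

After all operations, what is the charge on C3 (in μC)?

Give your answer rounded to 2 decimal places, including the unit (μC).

Initial: C1(4μF, Q=4μC, V=1.00V), C2(5μF, Q=3μC, V=0.60V), C3(4μF, Q=5μC, V=1.25V)
Op 1: CLOSE 2-3: Q_total=8.00, C_total=9.00, V=0.89; Q2=4.44, Q3=3.56; dissipated=0.469
Op 2: CLOSE 2-3: Q_total=8.00, C_total=9.00, V=0.89; Q2=4.44, Q3=3.56; dissipated=0.000
Op 3: CLOSE 2-1: Q_total=8.44, C_total=9.00, V=0.94; Q2=4.69, Q1=3.75; dissipated=0.014
Op 4: CLOSE 3-1: Q_total=7.31, C_total=8.00, V=0.91; Q3=3.65, Q1=3.65; dissipated=0.002
Op 5: CLOSE 3-2: Q_total=8.35, C_total=9.00, V=0.93; Q3=3.71, Q2=4.64; dissipated=0.001
Final charges: Q1=3.65, Q2=4.64, Q3=3.71

Answer: 3.71 μC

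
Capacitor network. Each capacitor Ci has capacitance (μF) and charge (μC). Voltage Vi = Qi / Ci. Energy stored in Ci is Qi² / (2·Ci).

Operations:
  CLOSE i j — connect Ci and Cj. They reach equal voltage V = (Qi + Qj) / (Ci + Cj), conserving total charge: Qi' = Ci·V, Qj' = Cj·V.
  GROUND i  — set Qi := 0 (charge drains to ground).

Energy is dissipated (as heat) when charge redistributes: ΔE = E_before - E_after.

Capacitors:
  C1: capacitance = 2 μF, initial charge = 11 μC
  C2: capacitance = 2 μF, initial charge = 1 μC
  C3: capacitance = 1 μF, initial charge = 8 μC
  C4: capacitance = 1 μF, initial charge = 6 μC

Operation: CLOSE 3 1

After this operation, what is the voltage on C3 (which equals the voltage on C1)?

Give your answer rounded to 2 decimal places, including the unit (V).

Initial: C1(2μF, Q=11μC, V=5.50V), C2(2μF, Q=1μC, V=0.50V), C3(1μF, Q=8μC, V=8.00V), C4(1μF, Q=6μC, V=6.00V)
Op 1: CLOSE 3-1: Q_total=19.00, C_total=3.00, V=6.33; Q3=6.33, Q1=12.67; dissipated=2.083

Answer: 6.33 V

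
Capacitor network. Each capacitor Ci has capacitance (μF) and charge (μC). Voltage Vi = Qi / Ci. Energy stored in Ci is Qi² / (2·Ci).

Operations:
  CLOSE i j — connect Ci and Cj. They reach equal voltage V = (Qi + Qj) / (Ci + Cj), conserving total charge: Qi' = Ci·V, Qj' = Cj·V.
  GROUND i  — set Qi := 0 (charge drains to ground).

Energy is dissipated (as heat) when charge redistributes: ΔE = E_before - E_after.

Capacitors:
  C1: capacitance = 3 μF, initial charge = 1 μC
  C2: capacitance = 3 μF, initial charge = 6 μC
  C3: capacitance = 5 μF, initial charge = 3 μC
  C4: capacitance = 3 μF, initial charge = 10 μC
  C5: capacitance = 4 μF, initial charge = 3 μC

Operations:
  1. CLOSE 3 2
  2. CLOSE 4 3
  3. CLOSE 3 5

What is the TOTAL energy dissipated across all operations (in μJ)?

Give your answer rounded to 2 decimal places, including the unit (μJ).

Initial: C1(3μF, Q=1μC, V=0.33V), C2(3μF, Q=6μC, V=2.00V), C3(5μF, Q=3μC, V=0.60V), C4(3μF, Q=10μC, V=3.33V), C5(4μF, Q=3μC, V=0.75V)
Op 1: CLOSE 3-2: Q_total=9.00, C_total=8.00, V=1.12; Q3=5.62, Q2=3.38; dissipated=1.837
Op 2: CLOSE 4-3: Q_total=15.62, C_total=8.00, V=1.95; Q4=5.86, Q3=9.77; dissipated=4.572
Op 3: CLOSE 3-5: Q_total=12.77, C_total=9.00, V=1.42; Q3=7.09, Q5=5.67; dissipated=1.608
Total dissipated: 8.018 μJ

Answer: 8.02 μJ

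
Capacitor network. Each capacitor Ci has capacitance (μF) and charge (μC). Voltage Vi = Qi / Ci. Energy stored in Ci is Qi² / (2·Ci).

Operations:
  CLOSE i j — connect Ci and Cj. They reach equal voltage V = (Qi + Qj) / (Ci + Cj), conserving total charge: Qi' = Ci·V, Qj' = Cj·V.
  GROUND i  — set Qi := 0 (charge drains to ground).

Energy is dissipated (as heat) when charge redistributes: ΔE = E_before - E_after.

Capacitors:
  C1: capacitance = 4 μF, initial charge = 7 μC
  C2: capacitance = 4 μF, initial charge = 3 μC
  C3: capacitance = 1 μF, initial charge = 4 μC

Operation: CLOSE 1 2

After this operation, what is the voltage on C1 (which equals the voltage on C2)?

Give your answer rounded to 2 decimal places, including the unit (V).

Initial: C1(4μF, Q=7μC, V=1.75V), C2(4μF, Q=3μC, V=0.75V), C3(1μF, Q=4μC, V=4.00V)
Op 1: CLOSE 1-2: Q_total=10.00, C_total=8.00, V=1.25; Q1=5.00, Q2=5.00; dissipated=1.000

Answer: 1.25 V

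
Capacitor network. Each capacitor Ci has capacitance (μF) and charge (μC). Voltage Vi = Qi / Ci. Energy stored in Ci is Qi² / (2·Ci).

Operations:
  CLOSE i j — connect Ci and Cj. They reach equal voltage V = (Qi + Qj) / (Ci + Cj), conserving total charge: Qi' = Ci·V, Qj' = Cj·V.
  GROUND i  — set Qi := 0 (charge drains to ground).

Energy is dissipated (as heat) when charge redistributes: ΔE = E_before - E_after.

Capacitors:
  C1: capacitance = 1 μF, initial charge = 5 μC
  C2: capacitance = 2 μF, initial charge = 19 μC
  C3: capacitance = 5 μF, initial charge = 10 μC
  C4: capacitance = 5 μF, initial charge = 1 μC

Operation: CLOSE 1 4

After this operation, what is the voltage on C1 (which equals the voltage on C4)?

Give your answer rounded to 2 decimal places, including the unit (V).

Initial: C1(1μF, Q=5μC, V=5.00V), C2(2μF, Q=19μC, V=9.50V), C3(5μF, Q=10μC, V=2.00V), C4(5μF, Q=1μC, V=0.20V)
Op 1: CLOSE 1-4: Q_total=6.00, C_total=6.00, V=1.00; Q1=1.00, Q4=5.00; dissipated=9.600

Answer: 1.00 V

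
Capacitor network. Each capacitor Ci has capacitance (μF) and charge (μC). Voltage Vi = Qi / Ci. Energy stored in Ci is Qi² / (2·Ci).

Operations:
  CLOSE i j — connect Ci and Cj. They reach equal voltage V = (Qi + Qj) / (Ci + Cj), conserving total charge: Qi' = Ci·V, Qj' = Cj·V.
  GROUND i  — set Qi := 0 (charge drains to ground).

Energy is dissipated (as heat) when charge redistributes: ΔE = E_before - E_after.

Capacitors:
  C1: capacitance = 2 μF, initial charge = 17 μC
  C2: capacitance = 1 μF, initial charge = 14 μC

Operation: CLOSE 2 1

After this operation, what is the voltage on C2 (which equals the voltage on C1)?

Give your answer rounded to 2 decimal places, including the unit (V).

Answer: 10.33 V

Derivation:
Initial: C1(2μF, Q=17μC, V=8.50V), C2(1μF, Q=14μC, V=14.00V)
Op 1: CLOSE 2-1: Q_total=31.00, C_total=3.00, V=10.33; Q2=10.33, Q1=20.67; dissipated=10.083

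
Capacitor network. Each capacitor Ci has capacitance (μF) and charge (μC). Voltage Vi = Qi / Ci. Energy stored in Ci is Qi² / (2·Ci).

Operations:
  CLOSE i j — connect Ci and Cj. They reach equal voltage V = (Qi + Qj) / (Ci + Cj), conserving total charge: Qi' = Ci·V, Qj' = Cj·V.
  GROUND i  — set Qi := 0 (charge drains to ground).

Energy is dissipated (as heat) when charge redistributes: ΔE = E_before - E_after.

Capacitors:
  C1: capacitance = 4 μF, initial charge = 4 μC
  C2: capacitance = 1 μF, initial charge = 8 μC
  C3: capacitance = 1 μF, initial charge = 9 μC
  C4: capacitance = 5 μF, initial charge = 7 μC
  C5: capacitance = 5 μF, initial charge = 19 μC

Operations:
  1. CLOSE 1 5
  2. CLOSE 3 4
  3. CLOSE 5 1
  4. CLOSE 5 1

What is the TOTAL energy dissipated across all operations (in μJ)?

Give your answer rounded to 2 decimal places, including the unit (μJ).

Answer: 32.78 μJ

Derivation:
Initial: C1(4μF, Q=4μC, V=1.00V), C2(1μF, Q=8μC, V=8.00V), C3(1μF, Q=9μC, V=9.00V), C4(5μF, Q=7μC, V=1.40V), C5(5μF, Q=19μC, V=3.80V)
Op 1: CLOSE 1-5: Q_total=23.00, C_total=9.00, V=2.56; Q1=10.22, Q5=12.78; dissipated=8.711
Op 2: CLOSE 3-4: Q_total=16.00, C_total=6.00, V=2.67; Q3=2.67, Q4=13.33; dissipated=24.067
Op 3: CLOSE 5-1: Q_total=23.00, C_total=9.00, V=2.56; Q5=12.78, Q1=10.22; dissipated=0.000
Op 4: CLOSE 5-1: Q_total=23.00, C_total=9.00, V=2.56; Q5=12.78, Q1=10.22; dissipated=0.000
Total dissipated: 32.778 μJ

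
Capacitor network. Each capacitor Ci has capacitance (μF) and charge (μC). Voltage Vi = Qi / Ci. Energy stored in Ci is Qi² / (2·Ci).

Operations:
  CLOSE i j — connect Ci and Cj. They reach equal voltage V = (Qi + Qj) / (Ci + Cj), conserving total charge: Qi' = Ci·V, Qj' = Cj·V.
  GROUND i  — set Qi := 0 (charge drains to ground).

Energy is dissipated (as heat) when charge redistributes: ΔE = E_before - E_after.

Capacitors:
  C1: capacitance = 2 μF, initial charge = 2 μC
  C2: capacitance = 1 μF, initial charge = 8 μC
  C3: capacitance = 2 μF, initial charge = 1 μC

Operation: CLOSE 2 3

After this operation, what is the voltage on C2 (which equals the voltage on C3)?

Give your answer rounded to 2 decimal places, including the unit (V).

Answer: 3.00 V

Derivation:
Initial: C1(2μF, Q=2μC, V=1.00V), C2(1μF, Q=8μC, V=8.00V), C3(2μF, Q=1μC, V=0.50V)
Op 1: CLOSE 2-3: Q_total=9.00, C_total=3.00, V=3.00; Q2=3.00, Q3=6.00; dissipated=18.750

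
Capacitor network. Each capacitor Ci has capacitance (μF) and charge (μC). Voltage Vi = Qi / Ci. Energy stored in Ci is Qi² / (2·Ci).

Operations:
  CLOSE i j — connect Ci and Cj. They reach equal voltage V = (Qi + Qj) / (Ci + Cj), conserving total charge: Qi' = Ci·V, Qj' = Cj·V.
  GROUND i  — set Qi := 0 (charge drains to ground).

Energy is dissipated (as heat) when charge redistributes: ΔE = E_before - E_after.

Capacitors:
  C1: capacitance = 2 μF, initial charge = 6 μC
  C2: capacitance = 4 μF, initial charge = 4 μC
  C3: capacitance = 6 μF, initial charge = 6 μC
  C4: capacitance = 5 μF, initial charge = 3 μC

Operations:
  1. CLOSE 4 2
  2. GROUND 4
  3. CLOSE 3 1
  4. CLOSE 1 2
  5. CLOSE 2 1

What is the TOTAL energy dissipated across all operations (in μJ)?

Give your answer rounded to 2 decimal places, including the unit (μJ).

Answer: 5.04 μJ

Derivation:
Initial: C1(2μF, Q=6μC, V=3.00V), C2(4μF, Q=4μC, V=1.00V), C3(6μF, Q=6μC, V=1.00V), C4(5μF, Q=3μC, V=0.60V)
Op 1: CLOSE 4-2: Q_total=7.00, C_total=9.00, V=0.78; Q4=3.89, Q2=3.11; dissipated=0.178
Op 2: GROUND 4: Q4=0; energy lost=1.512
Op 3: CLOSE 3-1: Q_total=12.00, C_total=8.00, V=1.50; Q3=9.00, Q1=3.00; dissipated=3.000
Op 4: CLOSE 1-2: Q_total=6.11, C_total=6.00, V=1.02; Q1=2.04, Q2=4.07; dissipated=0.348
Op 5: CLOSE 2-1: Q_total=6.11, C_total=6.00, V=1.02; Q2=4.07, Q1=2.04; dissipated=0.000
Total dissipated: 5.038 μJ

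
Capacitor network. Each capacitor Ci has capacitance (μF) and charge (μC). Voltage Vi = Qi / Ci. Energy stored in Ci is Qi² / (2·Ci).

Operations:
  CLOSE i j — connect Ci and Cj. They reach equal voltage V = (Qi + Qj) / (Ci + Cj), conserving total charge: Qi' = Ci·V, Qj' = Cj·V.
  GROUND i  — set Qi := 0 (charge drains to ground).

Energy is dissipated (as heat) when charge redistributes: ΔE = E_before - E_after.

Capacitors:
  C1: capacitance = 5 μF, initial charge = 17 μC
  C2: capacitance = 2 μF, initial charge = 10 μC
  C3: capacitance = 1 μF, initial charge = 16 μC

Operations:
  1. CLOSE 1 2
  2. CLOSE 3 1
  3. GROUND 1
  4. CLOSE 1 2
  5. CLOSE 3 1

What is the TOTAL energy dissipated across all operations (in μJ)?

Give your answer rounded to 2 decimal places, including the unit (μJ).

Answer: 169.87 μJ

Derivation:
Initial: C1(5μF, Q=17μC, V=3.40V), C2(2μF, Q=10μC, V=5.00V), C3(1μF, Q=16μC, V=16.00V)
Op 1: CLOSE 1-2: Q_total=27.00, C_total=7.00, V=3.86; Q1=19.29, Q2=7.71; dissipated=1.829
Op 2: CLOSE 3-1: Q_total=35.29, C_total=6.00, V=5.88; Q3=5.88, Q1=29.40; dissipated=61.437
Op 3: GROUND 1: Q1=0; energy lost=86.464
Op 4: CLOSE 1-2: Q_total=7.71, C_total=7.00, V=1.10; Q1=5.51, Q2=2.20; dissipated=10.627
Op 5: CLOSE 3-1: Q_total=11.39, C_total=6.00, V=1.90; Q3=1.90, Q1=9.49; dissipated=9.516
Total dissipated: 169.872 μJ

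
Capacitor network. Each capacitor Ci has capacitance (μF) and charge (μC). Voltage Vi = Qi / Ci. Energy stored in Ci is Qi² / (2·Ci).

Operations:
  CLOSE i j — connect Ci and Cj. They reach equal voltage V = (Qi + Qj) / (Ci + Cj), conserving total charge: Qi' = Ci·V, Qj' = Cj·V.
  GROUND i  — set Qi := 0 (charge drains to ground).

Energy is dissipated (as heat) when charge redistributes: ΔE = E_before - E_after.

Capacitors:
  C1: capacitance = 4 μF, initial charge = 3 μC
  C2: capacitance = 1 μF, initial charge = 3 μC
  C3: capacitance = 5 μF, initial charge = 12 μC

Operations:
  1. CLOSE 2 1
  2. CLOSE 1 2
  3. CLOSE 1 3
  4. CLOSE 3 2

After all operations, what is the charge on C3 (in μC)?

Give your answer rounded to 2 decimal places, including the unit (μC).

Initial: C1(4μF, Q=3μC, V=0.75V), C2(1μF, Q=3μC, V=3.00V), C3(5μF, Q=12μC, V=2.40V)
Op 1: CLOSE 2-1: Q_total=6.00, C_total=5.00, V=1.20; Q2=1.20, Q1=4.80; dissipated=2.025
Op 2: CLOSE 1-2: Q_total=6.00, C_total=5.00, V=1.20; Q1=4.80, Q2=1.20; dissipated=0.000
Op 3: CLOSE 1-3: Q_total=16.80, C_total=9.00, V=1.87; Q1=7.47, Q3=9.33; dissipated=1.600
Op 4: CLOSE 3-2: Q_total=10.53, C_total=6.00, V=1.76; Q3=8.78, Q2=1.76; dissipated=0.185
Final charges: Q1=7.47, Q2=1.76, Q3=8.78

Answer: 8.78 μC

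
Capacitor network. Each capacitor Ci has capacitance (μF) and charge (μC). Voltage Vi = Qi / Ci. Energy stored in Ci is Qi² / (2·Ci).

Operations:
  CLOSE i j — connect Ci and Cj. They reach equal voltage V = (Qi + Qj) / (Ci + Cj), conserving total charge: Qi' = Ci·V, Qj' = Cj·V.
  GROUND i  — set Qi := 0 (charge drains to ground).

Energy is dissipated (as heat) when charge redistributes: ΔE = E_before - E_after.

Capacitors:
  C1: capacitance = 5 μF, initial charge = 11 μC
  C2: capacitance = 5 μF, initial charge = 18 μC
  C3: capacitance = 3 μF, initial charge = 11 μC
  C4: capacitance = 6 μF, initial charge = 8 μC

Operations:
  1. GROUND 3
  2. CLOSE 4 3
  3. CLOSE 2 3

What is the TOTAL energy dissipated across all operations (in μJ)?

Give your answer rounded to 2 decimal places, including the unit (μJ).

Initial: C1(5μF, Q=11μC, V=2.20V), C2(5μF, Q=18μC, V=3.60V), C3(3μF, Q=11μC, V=3.67V), C4(6μF, Q=8μC, V=1.33V)
Op 1: GROUND 3: Q3=0; energy lost=20.167
Op 2: CLOSE 4-3: Q_total=8.00, C_total=9.00, V=0.89; Q4=5.33, Q3=2.67; dissipated=1.778
Op 3: CLOSE 2-3: Q_total=20.67, C_total=8.00, V=2.58; Q2=12.92, Q3=7.75; dissipated=6.891
Total dissipated: 28.835 μJ

Answer: 28.84 μJ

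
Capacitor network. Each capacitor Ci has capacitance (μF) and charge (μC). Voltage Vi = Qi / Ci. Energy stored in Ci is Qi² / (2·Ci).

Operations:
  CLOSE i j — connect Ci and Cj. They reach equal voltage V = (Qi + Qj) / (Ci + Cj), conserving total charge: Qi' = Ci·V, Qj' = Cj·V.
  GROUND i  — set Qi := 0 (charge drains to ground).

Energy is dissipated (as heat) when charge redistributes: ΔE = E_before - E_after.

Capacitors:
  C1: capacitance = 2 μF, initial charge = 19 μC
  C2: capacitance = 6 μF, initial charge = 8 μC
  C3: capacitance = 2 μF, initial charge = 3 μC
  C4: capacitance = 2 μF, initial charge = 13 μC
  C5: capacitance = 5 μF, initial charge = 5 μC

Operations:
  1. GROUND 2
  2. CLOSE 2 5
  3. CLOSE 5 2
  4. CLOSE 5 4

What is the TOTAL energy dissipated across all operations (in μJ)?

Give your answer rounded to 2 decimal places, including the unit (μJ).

Initial: C1(2μF, Q=19μC, V=9.50V), C2(6μF, Q=8μC, V=1.33V), C3(2μF, Q=3μC, V=1.50V), C4(2μF, Q=13μC, V=6.50V), C5(5μF, Q=5μC, V=1.00V)
Op 1: GROUND 2: Q2=0; energy lost=5.333
Op 2: CLOSE 2-5: Q_total=5.00, C_total=11.00, V=0.45; Q2=2.73, Q5=2.27; dissipated=1.364
Op 3: CLOSE 5-2: Q_total=5.00, C_total=11.00, V=0.45; Q5=2.27, Q2=2.73; dissipated=0.000
Op 4: CLOSE 5-4: Q_total=15.27, C_total=7.00, V=2.18; Q5=10.91, Q4=4.36; dissipated=26.105
Total dissipated: 32.802 μJ

Answer: 32.80 μJ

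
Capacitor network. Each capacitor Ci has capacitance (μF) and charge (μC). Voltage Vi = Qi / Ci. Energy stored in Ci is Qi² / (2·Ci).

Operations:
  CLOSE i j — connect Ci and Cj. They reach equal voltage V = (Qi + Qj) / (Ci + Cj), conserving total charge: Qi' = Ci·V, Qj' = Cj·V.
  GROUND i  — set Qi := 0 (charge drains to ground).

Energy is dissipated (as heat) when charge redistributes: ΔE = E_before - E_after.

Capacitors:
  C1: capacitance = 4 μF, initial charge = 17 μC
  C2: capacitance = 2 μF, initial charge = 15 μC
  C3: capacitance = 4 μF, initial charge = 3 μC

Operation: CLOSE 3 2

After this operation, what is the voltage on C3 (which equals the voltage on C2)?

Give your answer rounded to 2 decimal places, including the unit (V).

Answer: 3.00 V

Derivation:
Initial: C1(4μF, Q=17μC, V=4.25V), C2(2μF, Q=15μC, V=7.50V), C3(4μF, Q=3μC, V=0.75V)
Op 1: CLOSE 3-2: Q_total=18.00, C_total=6.00, V=3.00; Q3=12.00, Q2=6.00; dissipated=30.375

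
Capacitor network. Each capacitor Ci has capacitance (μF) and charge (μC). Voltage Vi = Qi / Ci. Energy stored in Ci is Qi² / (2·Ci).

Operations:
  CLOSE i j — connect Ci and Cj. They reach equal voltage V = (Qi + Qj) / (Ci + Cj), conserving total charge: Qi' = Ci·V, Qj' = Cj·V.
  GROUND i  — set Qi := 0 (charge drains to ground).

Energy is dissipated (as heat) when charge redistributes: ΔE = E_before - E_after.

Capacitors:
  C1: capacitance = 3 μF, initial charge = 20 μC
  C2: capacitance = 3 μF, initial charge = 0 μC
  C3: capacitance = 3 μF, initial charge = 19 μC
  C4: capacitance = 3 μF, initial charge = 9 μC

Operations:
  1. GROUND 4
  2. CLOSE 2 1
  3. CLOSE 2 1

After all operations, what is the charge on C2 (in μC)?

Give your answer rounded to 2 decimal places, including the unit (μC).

Initial: C1(3μF, Q=20μC, V=6.67V), C2(3μF, Q=0μC, V=0.00V), C3(3μF, Q=19μC, V=6.33V), C4(3μF, Q=9μC, V=3.00V)
Op 1: GROUND 4: Q4=0; energy lost=13.500
Op 2: CLOSE 2-1: Q_total=20.00, C_total=6.00, V=3.33; Q2=10.00, Q1=10.00; dissipated=33.333
Op 3: CLOSE 2-1: Q_total=20.00, C_total=6.00, V=3.33; Q2=10.00, Q1=10.00; dissipated=0.000
Final charges: Q1=10.00, Q2=10.00, Q3=19.00, Q4=0.00

Answer: 10.00 μC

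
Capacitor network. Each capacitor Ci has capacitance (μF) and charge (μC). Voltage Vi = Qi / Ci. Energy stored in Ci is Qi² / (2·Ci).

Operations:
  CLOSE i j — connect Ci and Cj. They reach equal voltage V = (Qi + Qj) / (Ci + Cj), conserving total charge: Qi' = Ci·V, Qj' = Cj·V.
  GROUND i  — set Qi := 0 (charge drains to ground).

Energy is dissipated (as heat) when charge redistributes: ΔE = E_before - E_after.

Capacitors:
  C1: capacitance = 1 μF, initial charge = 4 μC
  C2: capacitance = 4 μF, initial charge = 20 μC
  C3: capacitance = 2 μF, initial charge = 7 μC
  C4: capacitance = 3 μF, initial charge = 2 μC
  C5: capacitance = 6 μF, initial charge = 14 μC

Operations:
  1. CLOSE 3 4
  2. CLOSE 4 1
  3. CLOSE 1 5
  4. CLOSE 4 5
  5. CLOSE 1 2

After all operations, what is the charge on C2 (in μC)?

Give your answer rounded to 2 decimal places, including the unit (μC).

Initial: C1(1μF, Q=4μC, V=4.00V), C2(4μF, Q=20μC, V=5.00V), C3(2μF, Q=7μC, V=3.50V), C4(3μF, Q=2μC, V=0.67V), C5(6μF, Q=14μC, V=2.33V)
Op 1: CLOSE 3-4: Q_total=9.00, C_total=5.00, V=1.80; Q3=3.60, Q4=5.40; dissipated=4.817
Op 2: CLOSE 4-1: Q_total=9.40, C_total=4.00, V=2.35; Q4=7.05, Q1=2.35; dissipated=1.815
Op 3: CLOSE 1-5: Q_total=16.35, C_total=7.00, V=2.34; Q1=2.34, Q5=14.01; dissipated=0.000
Op 4: CLOSE 4-5: Q_total=21.06, C_total=9.00, V=2.34; Q4=7.02, Q5=14.04; dissipated=0.000
Op 5: CLOSE 1-2: Q_total=22.34, C_total=5.00, V=4.47; Q1=4.47, Q2=17.87; dissipated=2.839
Final charges: Q1=4.47, Q2=17.87, Q3=3.60, Q4=7.02, Q5=14.04

Answer: 17.87 μC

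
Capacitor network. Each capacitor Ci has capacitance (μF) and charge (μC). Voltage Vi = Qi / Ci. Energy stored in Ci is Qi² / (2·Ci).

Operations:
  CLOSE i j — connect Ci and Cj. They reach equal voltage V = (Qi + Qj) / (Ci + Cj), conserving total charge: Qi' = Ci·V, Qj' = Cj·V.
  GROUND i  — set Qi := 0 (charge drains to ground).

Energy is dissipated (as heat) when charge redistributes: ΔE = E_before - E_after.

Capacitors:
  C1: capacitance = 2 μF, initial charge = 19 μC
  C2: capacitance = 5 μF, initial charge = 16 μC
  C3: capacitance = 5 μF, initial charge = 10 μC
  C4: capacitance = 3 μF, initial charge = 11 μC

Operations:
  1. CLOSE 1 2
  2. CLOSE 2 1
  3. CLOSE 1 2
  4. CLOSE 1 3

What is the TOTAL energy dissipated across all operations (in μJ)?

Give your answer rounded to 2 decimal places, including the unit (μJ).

Initial: C1(2μF, Q=19μC, V=9.50V), C2(5μF, Q=16μC, V=3.20V), C3(5μF, Q=10μC, V=2.00V), C4(3μF, Q=11μC, V=3.67V)
Op 1: CLOSE 1-2: Q_total=35.00, C_total=7.00, V=5.00; Q1=10.00, Q2=25.00; dissipated=28.350
Op 2: CLOSE 2-1: Q_total=35.00, C_total=7.00, V=5.00; Q2=25.00, Q1=10.00; dissipated=0.000
Op 3: CLOSE 1-2: Q_total=35.00, C_total=7.00, V=5.00; Q1=10.00, Q2=25.00; dissipated=0.000
Op 4: CLOSE 1-3: Q_total=20.00, C_total=7.00, V=2.86; Q1=5.71, Q3=14.29; dissipated=6.429
Total dissipated: 34.779 μJ

Answer: 34.78 μJ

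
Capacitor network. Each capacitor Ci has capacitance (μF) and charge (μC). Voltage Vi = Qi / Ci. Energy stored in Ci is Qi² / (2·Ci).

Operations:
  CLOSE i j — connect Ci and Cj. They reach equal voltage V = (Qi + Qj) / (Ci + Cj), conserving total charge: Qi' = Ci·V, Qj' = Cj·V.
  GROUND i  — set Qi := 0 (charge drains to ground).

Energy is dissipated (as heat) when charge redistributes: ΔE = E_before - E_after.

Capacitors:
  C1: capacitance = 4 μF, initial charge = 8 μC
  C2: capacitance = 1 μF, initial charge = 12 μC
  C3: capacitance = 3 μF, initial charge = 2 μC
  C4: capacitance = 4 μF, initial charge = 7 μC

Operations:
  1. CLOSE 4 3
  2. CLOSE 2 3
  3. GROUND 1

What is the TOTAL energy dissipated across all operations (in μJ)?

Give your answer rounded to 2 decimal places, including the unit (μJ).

Answer: 52.05 μJ

Derivation:
Initial: C1(4μF, Q=8μC, V=2.00V), C2(1μF, Q=12μC, V=12.00V), C3(3μF, Q=2μC, V=0.67V), C4(4μF, Q=7μC, V=1.75V)
Op 1: CLOSE 4-3: Q_total=9.00, C_total=7.00, V=1.29; Q4=5.14, Q3=3.86; dissipated=1.006
Op 2: CLOSE 2-3: Q_total=15.86, C_total=4.00, V=3.96; Q2=3.96, Q3=11.89; dissipated=43.048
Op 3: GROUND 1: Q1=0; energy lost=8.000
Total dissipated: 52.054 μJ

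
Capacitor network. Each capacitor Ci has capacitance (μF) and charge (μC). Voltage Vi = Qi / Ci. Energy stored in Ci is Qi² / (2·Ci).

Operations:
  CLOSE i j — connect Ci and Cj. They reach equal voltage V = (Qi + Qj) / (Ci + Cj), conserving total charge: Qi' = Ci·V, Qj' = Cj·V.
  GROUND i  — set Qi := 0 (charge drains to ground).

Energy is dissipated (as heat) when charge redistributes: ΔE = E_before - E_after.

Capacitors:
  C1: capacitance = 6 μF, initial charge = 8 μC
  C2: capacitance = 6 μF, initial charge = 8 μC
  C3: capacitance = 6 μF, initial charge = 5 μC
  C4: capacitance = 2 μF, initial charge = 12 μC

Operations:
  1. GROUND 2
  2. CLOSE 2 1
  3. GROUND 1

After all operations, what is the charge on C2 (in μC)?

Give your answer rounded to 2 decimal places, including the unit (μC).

Answer: 4.00 μC

Derivation:
Initial: C1(6μF, Q=8μC, V=1.33V), C2(6μF, Q=8μC, V=1.33V), C3(6μF, Q=5μC, V=0.83V), C4(2μF, Q=12μC, V=6.00V)
Op 1: GROUND 2: Q2=0; energy lost=5.333
Op 2: CLOSE 2-1: Q_total=8.00, C_total=12.00, V=0.67; Q2=4.00, Q1=4.00; dissipated=2.667
Op 3: GROUND 1: Q1=0; energy lost=1.333
Final charges: Q1=0.00, Q2=4.00, Q3=5.00, Q4=12.00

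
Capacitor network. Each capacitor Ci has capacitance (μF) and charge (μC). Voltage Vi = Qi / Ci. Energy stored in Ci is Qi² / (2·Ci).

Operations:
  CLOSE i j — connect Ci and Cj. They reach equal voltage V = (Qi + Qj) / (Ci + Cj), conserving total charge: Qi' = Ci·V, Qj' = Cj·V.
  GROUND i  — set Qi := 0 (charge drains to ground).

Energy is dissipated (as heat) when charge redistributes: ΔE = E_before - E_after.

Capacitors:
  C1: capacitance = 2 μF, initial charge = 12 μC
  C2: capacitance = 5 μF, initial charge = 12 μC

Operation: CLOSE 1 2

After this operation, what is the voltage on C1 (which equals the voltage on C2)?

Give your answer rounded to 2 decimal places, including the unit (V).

Initial: C1(2μF, Q=12μC, V=6.00V), C2(5μF, Q=12μC, V=2.40V)
Op 1: CLOSE 1-2: Q_total=24.00, C_total=7.00, V=3.43; Q1=6.86, Q2=17.14; dissipated=9.257

Answer: 3.43 V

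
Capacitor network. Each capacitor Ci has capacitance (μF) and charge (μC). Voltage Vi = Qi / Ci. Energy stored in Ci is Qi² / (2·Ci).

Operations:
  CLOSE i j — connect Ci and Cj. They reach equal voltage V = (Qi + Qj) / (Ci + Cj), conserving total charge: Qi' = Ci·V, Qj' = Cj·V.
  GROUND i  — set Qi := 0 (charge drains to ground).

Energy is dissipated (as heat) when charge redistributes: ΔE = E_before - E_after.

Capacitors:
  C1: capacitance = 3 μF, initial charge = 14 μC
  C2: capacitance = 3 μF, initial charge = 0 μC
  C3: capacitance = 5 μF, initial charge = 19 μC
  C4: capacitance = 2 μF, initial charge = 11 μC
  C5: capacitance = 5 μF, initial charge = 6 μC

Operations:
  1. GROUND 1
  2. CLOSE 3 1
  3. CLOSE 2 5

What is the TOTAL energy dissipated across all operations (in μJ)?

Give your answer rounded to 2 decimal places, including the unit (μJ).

Answer: 47.55 μJ

Derivation:
Initial: C1(3μF, Q=14μC, V=4.67V), C2(3μF, Q=0μC, V=0.00V), C3(5μF, Q=19μC, V=3.80V), C4(2μF, Q=11μC, V=5.50V), C5(5μF, Q=6μC, V=1.20V)
Op 1: GROUND 1: Q1=0; energy lost=32.667
Op 2: CLOSE 3-1: Q_total=19.00, C_total=8.00, V=2.38; Q3=11.88, Q1=7.12; dissipated=13.537
Op 3: CLOSE 2-5: Q_total=6.00, C_total=8.00, V=0.75; Q2=2.25, Q5=3.75; dissipated=1.350
Total dissipated: 47.554 μJ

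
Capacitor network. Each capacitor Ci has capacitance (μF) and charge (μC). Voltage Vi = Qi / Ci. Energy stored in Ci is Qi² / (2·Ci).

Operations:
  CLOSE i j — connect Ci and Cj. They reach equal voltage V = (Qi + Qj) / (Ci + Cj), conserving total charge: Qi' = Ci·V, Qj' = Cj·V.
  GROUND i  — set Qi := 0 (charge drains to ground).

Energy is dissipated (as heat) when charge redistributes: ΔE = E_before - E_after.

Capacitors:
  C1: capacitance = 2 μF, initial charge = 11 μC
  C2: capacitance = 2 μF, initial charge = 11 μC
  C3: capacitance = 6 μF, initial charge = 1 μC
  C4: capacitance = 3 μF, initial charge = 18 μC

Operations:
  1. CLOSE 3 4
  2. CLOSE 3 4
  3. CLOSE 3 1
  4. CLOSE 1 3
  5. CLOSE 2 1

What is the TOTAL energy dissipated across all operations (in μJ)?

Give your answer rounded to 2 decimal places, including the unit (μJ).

Answer: 45.87 μJ

Derivation:
Initial: C1(2μF, Q=11μC, V=5.50V), C2(2μF, Q=11μC, V=5.50V), C3(6μF, Q=1μC, V=0.17V), C4(3μF, Q=18μC, V=6.00V)
Op 1: CLOSE 3-4: Q_total=19.00, C_total=9.00, V=2.11; Q3=12.67, Q4=6.33; dissipated=34.028
Op 2: CLOSE 3-4: Q_total=19.00, C_total=9.00, V=2.11; Q3=12.67, Q4=6.33; dissipated=0.000
Op 3: CLOSE 3-1: Q_total=23.67, C_total=8.00, V=2.96; Q3=17.75, Q1=5.92; dissipated=8.613
Op 4: CLOSE 1-3: Q_total=23.67, C_total=8.00, V=2.96; Q1=5.92, Q3=17.75; dissipated=0.000
Op 5: CLOSE 2-1: Q_total=16.92, C_total=4.00, V=4.23; Q2=8.46, Q1=8.46; dissipated=3.230
Total dissipated: 45.871 μJ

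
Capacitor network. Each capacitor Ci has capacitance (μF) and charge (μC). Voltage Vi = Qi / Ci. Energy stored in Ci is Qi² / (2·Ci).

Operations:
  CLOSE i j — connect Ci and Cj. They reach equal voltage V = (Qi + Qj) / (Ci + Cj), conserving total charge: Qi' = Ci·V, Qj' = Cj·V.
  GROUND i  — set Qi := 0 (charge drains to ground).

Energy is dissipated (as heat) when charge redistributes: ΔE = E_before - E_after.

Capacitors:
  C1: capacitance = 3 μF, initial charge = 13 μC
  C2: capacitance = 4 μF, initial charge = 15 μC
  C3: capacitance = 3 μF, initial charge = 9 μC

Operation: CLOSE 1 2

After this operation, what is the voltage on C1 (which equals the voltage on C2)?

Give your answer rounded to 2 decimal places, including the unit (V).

Initial: C1(3μF, Q=13μC, V=4.33V), C2(4μF, Q=15μC, V=3.75V), C3(3μF, Q=9μC, V=3.00V)
Op 1: CLOSE 1-2: Q_total=28.00, C_total=7.00, V=4.00; Q1=12.00, Q2=16.00; dissipated=0.292

Answer: 4.00 V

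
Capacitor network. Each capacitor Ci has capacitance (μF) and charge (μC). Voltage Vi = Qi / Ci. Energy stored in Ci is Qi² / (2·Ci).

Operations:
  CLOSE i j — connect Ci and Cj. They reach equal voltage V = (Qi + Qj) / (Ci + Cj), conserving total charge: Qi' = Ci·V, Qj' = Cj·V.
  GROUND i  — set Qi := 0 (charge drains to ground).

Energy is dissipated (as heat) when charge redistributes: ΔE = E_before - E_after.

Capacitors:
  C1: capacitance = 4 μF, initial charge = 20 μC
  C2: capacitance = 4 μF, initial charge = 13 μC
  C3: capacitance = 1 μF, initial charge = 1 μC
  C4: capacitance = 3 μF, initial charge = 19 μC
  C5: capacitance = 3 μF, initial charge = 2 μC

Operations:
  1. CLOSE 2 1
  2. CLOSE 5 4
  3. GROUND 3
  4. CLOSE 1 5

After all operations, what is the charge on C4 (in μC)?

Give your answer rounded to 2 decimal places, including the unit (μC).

Initial: C1(4μF, Q=20μC, V=5.00V), C2(4μF, Q=13μC, V=3.25V), C3(1μF, Q=1μC, V=1.00V), C4(3μF, Q=19μC, V=6.33V), C5(3μF, Q=2μC, V=0.67V)
Op 1: CLOSE 2-1: Q_total=33.00, C_total=8.00, V=4.12; Q2=16.50, Q1=16.50; dissipated=3.062
Op 2: CLOSE 5-4: Q_total=21.00, C_total=6.00, V=3.50; Q5=10.50, Q4=10.50; dissipated=24.083
Op 3: GROUND 3: Q3=0; energy lost=0.500
Op 4: CLOSE 1-5: Q_total=27.00, C_total=7.00, V=3.86; Q1=15.43, Q5=11.57; dissipated=0.335
Final charges: Q1=15.43, Q2=16.50, Q3=0.00, Q4=10.50, Q5=11.57

Answer: 10.50 μC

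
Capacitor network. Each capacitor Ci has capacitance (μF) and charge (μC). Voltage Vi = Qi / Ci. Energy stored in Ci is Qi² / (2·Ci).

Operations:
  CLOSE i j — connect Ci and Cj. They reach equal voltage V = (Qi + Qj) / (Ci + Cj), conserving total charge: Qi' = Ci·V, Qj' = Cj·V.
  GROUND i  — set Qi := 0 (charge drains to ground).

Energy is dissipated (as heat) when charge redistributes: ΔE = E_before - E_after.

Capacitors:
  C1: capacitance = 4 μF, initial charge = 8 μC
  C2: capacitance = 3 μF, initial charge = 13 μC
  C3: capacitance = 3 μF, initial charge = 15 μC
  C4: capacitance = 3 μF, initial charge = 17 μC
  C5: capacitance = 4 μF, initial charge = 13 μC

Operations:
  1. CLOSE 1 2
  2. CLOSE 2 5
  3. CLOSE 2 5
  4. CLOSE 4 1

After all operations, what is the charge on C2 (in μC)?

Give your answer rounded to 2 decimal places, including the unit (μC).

Answer: 9.43 μC

Derivation:
Initial: C1(4μF, Q=8μC, V=2.00V), C2(3μF, Q=13μC, V=4.33V), C3(3μF, Q=15μC, V=5.00V), C4(3μF, Q=17μC, V=5.67V), C5(4μF, Q=13μC, V=3.25V)
Op 1: CLOSE 1-2: Q_total=21.00, C_total=7.00, V=3.00; Q1=12.00, Q2=9.00; dissipated=4.667
Op 2: CLOSE 2-5: Q_total=22.00, C_total=7.00, V=3.14; Q2=9.43, Q5=12.57; dissipated=0.054
Op 3: CLOSE 2-5: Q_total=22.00, C_total=7.00, V=3.14; Q2=9.43, Q5=12.57; dissipated=0.000
Op 4: CLOSE 4-1: Q_total=29.00, C_total=7.00, V=4.14; Q4=12.43, Q1=16.57; dissipated=6.095
Final charges: Q1=16.57, Q2=9.43, Q3=15.00, Q4=12.43, Q5=12.57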